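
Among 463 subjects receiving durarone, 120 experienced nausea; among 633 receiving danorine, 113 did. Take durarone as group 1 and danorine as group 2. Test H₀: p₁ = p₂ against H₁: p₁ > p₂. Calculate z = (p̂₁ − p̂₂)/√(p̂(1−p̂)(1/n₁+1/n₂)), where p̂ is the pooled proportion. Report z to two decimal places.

p̂₁ = 120/463 ≈ 0.25918, p̂₂ = 113/633 ≈ 0.17852.
Pooled p̂ = (120+113)/(463+633) = 233/1096 = 0.21259.
SE = √(p̂(1−p̂)(1/n₁+1/n₂)) = √(0.21259·0.78741·0.00373961) = √(0.000625996) = 0.02502.
z = (0.25918 − 0.17852)/0.02502 = 0.08066/0.02502 = 3.22.
p-value = P(Z > 3.224) ≈ 0.0006.

z = 3.22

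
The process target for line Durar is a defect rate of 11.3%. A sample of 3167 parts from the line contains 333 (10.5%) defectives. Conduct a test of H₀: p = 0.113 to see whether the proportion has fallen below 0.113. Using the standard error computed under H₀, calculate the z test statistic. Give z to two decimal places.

p̂ = 333/3167 = 0.105147.
SE = √(p₀(1−p₀)/n) = √(0.10023/3167) = 0.005626.
z = (0.105147 − 0.113)/0.005626 = -0.007853/0.005626 = -1.40.

z = -1.40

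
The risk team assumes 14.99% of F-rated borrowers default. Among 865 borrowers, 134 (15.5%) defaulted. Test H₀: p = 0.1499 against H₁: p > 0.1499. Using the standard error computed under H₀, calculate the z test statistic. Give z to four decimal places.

z = 0.4130

p̂ = 134/865 ≈ 0.154913.
SE = √(p₀(1−p₀)/n) = √(0.12743/865) = 0.012137.
z = (0.154913 − 0.1499)/0.012137 = 0.005013/0.012137 = 0.4130.
p-value = P(Z > 0.413) ≈ 0.3398.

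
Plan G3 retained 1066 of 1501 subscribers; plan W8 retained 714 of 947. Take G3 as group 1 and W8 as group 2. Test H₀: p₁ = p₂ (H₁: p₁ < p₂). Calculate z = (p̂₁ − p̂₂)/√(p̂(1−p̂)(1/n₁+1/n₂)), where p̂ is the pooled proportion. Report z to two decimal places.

z = -2.37

p̂₁ = 1066/1501 = 0.7102, p̂₂ = 714/947 = 0.7540.
Pooled p̂ = (1066+714)/(1501+947) = 1780/2448 = 0.7271.
SE = √(p̂(1−p̂)(1/n₁+1/n₂)) = √(0.7271·0.2729·0.00172219) = √(0.000341707) = 0.0185.
z = (0.7102 − 0.7540)/0.0185 = -0.0438/0.0185 = -2.37.
p-value = P(Z < -2.368) ≈ 0.0090.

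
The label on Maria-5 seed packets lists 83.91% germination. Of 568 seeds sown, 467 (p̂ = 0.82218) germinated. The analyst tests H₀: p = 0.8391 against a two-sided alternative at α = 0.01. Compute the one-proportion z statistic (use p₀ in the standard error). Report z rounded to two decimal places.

p̂ = 467/568 = 0.8222.
SE = √(p₀(1−p₀)/n) = √(0.13501/568) = 0.0154.
z = (0.8222 − 0.8391)/0.0154 = -0.0169/0.0154 = -1.10.
p-value = 2·P(Z > 1.097) ≈ 0.2725, so at α = 0.01 we fail to reject H₀.

z = -1.10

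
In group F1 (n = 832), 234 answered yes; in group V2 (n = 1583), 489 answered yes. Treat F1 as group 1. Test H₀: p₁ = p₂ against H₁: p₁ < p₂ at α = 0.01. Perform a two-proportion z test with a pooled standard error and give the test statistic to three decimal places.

z = -1.410

p̂₁ = 234/832 ≈ 0.281250, p̂₂ = 489/1583 ≈ 0.308907.
Pooled p̂ = (234+489)/(832+1583) = 723/2415 = 0.299379.
SE = √(0.209751 × 0.00183364) = 0.019611.
z = (0.281250 − 0.308907)/0.019611 = -0.027657/0.019611 = -1.410.
p-value = P(Z < -1.410) ≈ 0.0792. With α = 0.01, fail to reject H₀.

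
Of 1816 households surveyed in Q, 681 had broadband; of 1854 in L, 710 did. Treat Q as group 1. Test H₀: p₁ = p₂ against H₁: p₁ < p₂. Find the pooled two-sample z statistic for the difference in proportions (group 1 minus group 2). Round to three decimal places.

p̂₁ = 681/1816 = 0.37500, p̂₂ = 710/1854 = 0.38296.
Pooled p̂ = (681+710)/(1816+1854) = 1391/3670 = 0.37902.
SE = √(p̂(1−p̂)(1/n₁+1/n₂)) = √(0.37902·0.62098·0.00109004) = √(0.000256555) = 0.01602.
z = (0.37500 − 0.38296)/0.01602 = -0.00796/0.01602 = -0.497.

z = -0.497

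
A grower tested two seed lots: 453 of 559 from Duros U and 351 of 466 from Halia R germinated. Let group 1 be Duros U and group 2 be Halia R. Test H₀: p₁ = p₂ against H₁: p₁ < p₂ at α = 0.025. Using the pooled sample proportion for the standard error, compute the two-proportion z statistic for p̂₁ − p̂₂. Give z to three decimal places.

z = 2.216

p̂₁ = 453/559 ≈ 0.81038, p̂₂ = 351/466 ≈ 0.75322.
Pooled p̂ = (453+351)/(559+466) = 804/1025 = 0.78439.
SE = √(0.169122 × 0.00393483) = 0.02580.
z = (0.81038 − 0.75322)/0.02580 = 0.05716/0.02580 = 2.216.
p-value = P(Z < 2.216) ≈ 0.9866; since p > α = 0.025, fail to reject H₀.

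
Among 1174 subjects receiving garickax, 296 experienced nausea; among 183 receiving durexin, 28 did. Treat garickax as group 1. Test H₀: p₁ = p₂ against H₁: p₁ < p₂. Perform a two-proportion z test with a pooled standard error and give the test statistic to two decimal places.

p̂₁ = 296/1174 = 0.25213, p̂₂ = 28/183 = 0.15301.
Pooled p̂ = (296+28)/(1174+183) = 324/1357 = 0.23876.
SE = √(p̂(1−p̂)(1/n₁+1/n₂)) = √(0.23876·0.76124·0.00631627) = √(0.00114801) = 0.03388.
z = (0.25213 − 0.15301)/0.03388 = 0.09912/0.03388 = 2.93.
p-value = P(Z < 2.926) ≈ 0.9983.

z = 2.93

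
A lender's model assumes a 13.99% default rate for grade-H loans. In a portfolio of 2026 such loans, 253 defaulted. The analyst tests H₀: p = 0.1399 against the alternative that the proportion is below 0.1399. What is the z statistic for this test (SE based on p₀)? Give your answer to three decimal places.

p̂ = 253/2026 = 0.124877.
Under H₀, SE = √(0.1399·0.8601/2026) = √(5.93919e-05) = 0.007707.
z = (0.124877 − 0.1399)/0.007707 = -0.015023/0.007707 = -1.949.
p-value = P(Z < -1.949) ≈ 0.0256.

z = -1.949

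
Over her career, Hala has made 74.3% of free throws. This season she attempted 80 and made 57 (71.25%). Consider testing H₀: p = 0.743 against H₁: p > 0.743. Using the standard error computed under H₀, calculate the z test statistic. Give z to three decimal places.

p̂ = 57/80 ≈ 0.71250.
Under H₀, SE = √(0.743·0.257/80) = √(0.00238689) = 0.04886.
z = (0.71250 − 0.743)/0.04886 = -0.03050/0.04886 = -0.624.

z = -0.624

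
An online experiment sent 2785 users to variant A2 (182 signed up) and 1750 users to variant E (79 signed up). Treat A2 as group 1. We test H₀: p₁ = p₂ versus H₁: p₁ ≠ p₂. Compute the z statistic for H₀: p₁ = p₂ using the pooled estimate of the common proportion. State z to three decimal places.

p̂₁ = 182/2785 = 0.065350, p̂₂ = 79/1750 = 0.045143.
Pooled p̂ = (182+79)/(2785+1750) = 261/4535 = 0.057552.
SE = √(0.0542401 × 0.000930495) = 0.007104.
z = (0.065350 − 0.045143)/0.007104 = 0.020207/0.007104 = 2.844.
p-value = 2·P(Z > 2.844) ≈ 0.0044.

z = 2.844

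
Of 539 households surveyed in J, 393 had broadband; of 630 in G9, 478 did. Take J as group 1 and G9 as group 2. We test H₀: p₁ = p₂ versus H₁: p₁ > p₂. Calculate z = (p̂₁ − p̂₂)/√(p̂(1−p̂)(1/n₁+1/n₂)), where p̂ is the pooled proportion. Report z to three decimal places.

p̂₁ = 393/539 = 0.72913, p̂₂ = 478/630 = 0.75873.
Pooled p̂ = (393+478)/(539+630) = 871/1169 = 0.74508.
SE = √(0.189935 × 0.00344259) = 0.02557.
z = (0.72913 − 0.75873)/0.02557 = -0.02960/0.02557 = -1.158.
p-value = P(Z > -1.158) ≈ 0.8765.

z = -1.158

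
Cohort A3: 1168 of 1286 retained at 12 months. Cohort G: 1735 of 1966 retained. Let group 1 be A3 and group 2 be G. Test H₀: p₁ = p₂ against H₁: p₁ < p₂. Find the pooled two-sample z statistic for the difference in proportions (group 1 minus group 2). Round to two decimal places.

p̂₁ = 1168/1286 ≈ 0.9082, p̂₂ = 1735/1966 ≈ 0.8825.
Pooled p̂ = (1168+1735)/(1286+1966) = 2903/3252 = 0.8927.
SE = √(p̂(1−p̂)(1/n₁+1/n₂)) = √(0.8927·0.1073·0.00128625) = √(0.000123225) = 0.0111.
z = (0.9082 − 0.8825)/0.0111 = 0.0257/0.0111 = 2.32.
p-value = P(Z < 2.319) ≈ 0.9898.

z = 2.32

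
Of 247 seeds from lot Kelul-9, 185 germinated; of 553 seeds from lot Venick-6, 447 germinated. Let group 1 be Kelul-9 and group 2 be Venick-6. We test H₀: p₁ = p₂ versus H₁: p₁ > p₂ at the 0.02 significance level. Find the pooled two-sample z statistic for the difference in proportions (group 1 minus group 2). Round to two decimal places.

p̂₁ = 185/247 ≈ 0.7490, p̂₂ = 447/553 ≈ 0.8083.
Pooled p̂ = (185+447)/(247+553) = 632/800 = 0.7900.
SE = √(p̂(1−p̂)(1/n₁+1/n₂)) = √(0.7900·0.2100·0.0058569) = √(0.00097166) = 0.0312.
z = (0.7490 − 0.8083)/0.0312 = -0.0593/0.0312 = -1.90.
p-value = P(Z > -1.903) ≈ 0.9715, so at α = 0.02 we fail to reject H₀.

z = -1.90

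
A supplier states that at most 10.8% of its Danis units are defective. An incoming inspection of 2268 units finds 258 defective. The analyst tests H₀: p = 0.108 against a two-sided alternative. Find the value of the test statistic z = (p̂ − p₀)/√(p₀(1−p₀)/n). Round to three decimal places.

p̂ = 258/2268 ≈ 0.11376.
Standard error under H₀: √(0.108×0.892/2268) = 0.00652.
z = (0.11376 − 0.108)/0.00652 = 0.00576/0.00652 = 0.883.
p-value = 2·P(Z > 0.883) ≈ 0.3771.

z = 0.883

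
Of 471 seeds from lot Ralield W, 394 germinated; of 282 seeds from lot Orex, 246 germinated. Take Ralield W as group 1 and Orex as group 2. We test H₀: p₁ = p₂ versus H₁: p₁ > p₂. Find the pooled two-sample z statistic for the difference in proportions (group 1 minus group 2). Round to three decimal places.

p̂₁ = 394/471 = 0.83652, p̂₂ = 246/282 = 0.87234.
Pooled p̂ = (394+246)/(471+282) = 640/753 = 0.84993.
SE = √(p̂(1−p̂)(1/n₁+1/n₂)) = √(0.84993·0.15007·0.00566924) = √(0.000723092) = 0.02689.
z = (0.83652 − 0.87234)/0.02689 = -0.03582/0.02689 = -1.332.

z = -1.332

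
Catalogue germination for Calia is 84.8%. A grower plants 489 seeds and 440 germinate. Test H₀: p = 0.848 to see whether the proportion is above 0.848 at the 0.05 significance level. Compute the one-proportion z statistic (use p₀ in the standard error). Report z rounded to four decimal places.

z = 3.1903

p̂ = 440/489 = 0.8997955.
SE = √(p₀(1−p₀)/n) = √(0.1289/489) = 0.0162355.
z = (0.8997955 − 0.848)/0.0162355 = 0.0517955/0.0162355 = 3.1903.
p-value = P(Z > 3.190) ≈ 0.0007; since p < α = 0.05, reject H₀.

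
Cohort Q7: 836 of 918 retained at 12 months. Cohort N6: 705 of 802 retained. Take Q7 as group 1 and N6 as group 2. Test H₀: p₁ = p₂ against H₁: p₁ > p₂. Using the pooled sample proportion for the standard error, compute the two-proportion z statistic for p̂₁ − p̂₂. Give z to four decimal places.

p̂₁ = 836/918 = 0.910675, p̂₂ = 705/802 = 0.879052.
Pooled p̂ = (836+705)/(918+802) = 1541/1720 = 0.895930.
SE = √(p̂(1−p̂)(1/n₁+1/n₂)) = √(0.895930·0.104070·0.00233621) = √(0.000217826) = 0.014759.
z = (0.910675 − 0.879052)/0.014759 = 0.031623/0.014759 = 2.1426.
p-value = P(Z > 2.143) ≈ 0.0161.

z = 2.1426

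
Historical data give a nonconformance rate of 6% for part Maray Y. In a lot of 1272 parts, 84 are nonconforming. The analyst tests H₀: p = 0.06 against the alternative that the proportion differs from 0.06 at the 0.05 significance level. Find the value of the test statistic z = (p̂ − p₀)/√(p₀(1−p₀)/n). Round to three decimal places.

p̂ = 84/1272 ≈ 0.06604.
Under H₀, SE = √(0.06·0.94/1272) = √(4.43396e-05) = 0.00666.
z = (0.06604 − 0.06)/0.00666 = 0.00604/0.00666 = 0.907.
p-value = 2·P(Z > 0.907) ≈ 0.3645. With α = 0.05, fail to reject H₀.

z = 0.907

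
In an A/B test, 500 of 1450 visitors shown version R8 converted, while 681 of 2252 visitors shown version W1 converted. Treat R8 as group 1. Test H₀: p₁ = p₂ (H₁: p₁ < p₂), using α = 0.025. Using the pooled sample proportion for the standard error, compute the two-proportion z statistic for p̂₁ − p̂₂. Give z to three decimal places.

p̂₁ = 500/1450 = 0.34483, p̂₂ = 681/2252 = 0.30240.
Pooled p̂ = (500+681)/(1450+2252) = 1181/3702 = 0.31902.
SE = √(0.217245 × 0.0011337) = 0.01569.
z = (0.34483 − 0.30240)/0.01569 = 0.04243/0.01569 = 2.704.
p-value = P(Z < 2.704) ≈ 0.9966, so at α = 0.025 we fail to reject H₀.

z = 2.704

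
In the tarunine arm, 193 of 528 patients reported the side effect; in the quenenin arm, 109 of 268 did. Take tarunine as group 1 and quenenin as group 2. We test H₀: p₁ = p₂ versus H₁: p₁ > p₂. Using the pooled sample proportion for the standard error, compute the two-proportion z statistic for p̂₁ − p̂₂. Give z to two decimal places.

z = -1.13

p̂₁ = 193/528 = 0.3655, p̂₂ = 109/268 = 0.4067.
Pooled p̂ = (193+109)/(528+268) = 302/796 = 0.3794.
SE = √(p̂(1−p̂)(1/n₁+1/n₂)) = √(0.3794·0.6206·0.00562528) = √(0.0013245) = 0.0364.
z = (0.3655 − 0.4067)/0.0364 = -0.0412/0.0364 = -1.13.
p-value = P(Z > -1.132) ≈ 0.8711.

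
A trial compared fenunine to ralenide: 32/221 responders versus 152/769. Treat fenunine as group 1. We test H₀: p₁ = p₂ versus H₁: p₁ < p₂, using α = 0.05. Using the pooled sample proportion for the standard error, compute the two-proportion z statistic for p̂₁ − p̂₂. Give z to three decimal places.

p̂₁ = 32/221 ≈ 0.144796, p̂₂ = 152/769 ≈ 0.197659.
Pooled p̂ = (32+152)/(221+769) = 184/990 = 0.185859.
SE = √(0.151315 × 0.00582528) = 0.029689.
z = (0.144796 − 0.197659)/0.029689 = -0.052863/0.029689 = -1.781.
p-value = P(Z < -1.781) ≈ 0.0375; since p < α = 0.05, reject H₀.

z = -1.781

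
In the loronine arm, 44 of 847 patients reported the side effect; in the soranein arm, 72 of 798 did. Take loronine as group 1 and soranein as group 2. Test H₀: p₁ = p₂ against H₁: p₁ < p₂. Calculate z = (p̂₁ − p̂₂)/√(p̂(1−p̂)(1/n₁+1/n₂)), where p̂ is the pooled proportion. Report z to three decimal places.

z = -3.031

p̂₁ = 44/847 ≈ 0.05195, p̂₂ = 72/798 ≈ 0.09023.
Pooled p̂ = (44+72)/(847+798) = 116/1645 = 0.07052.
SE = √(0.0655441 × 0.00243377) = 0.01263.
z = (0.05195 − 0.09023)/0.01263 = -0.03828/0.01263 = -3.031.
p-value = P(Z < -3.031) ≈ 0.0012.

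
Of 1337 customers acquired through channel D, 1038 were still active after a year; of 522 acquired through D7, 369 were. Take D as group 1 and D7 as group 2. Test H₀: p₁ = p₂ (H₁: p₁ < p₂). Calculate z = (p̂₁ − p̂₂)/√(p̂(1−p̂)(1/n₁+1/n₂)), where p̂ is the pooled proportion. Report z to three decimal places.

p̂₁ = 1038/1337 = 0.776365, p̂₂ = 369/522 = 0.706897.
Pooled p̂ = (1038+369)/(1337+522) = 1407/1859 = 0.756859.
SE = √(p̂(1−p̂)(1/n₁+1/n₂)) = √(0.756859·0.243141·0.00266365) = √(0.000490175) = 0.022140.
z = (0.776365 − 0.706897)/0.022140 = 0.069468/0.022140 = 3.138.
p-value = P(Z < 3.138) ≈ 0.9991.

z = 3.138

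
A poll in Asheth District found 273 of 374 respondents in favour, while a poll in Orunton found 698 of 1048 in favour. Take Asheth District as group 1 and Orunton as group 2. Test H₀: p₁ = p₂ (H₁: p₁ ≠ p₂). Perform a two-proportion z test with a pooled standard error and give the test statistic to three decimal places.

z = 2.280

p̂₁ = 273/374 = 0.72995, p̂₂ = 698/1048 = 0.66603.
Pooled p̂ = (273+698)/(374+1048) = 971/1422 = 0.68284.
SE = √(p̂(1−p̂)(1/n₁+1/n₂)) = √(0.68284·0.31716·0.003628) = √(0.000785712) = 0.02803.
z = (0.72995 − 0.66603)/0.02803 = 0.06392/0.02803 = 2.280.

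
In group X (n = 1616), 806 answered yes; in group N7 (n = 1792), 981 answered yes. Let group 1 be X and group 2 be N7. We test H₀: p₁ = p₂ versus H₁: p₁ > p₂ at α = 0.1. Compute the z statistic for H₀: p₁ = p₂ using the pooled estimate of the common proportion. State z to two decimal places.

p̂₁ = 806/1616 ≈ 0.4988, p̂₂ = 981/1792 ≈ 0.5474.
Pooled p̂ = (806+981)/(1616+1792) = 1787/3408 = 0.5244.
SE = √(0.249407 × 0.00117685) = 0.0171.
z = (0.4988 − 0.5474)/0.0171 = -0.0486/0.0171 = -2.84.
p-value = P(Z > -2.841) ≈ 0.9978. With α = 0.1, fail to reject H₀.

z = -2.84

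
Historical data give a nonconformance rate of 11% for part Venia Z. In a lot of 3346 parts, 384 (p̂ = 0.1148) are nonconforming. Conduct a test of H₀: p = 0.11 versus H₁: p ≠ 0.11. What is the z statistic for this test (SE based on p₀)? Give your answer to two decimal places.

z = 0.88

p̂ = 384/3346 ≈ 0.11476.
Under H₀, SE = √(0.11·0.89/3346) = √(2.92588e-05) = 0.00541.
z = (0.11476 − 0.11)/0.00541 = 0.00476/0.00541 = 0.88.
p-value = 2·P(Z > 0.881) ≈ 0.3785.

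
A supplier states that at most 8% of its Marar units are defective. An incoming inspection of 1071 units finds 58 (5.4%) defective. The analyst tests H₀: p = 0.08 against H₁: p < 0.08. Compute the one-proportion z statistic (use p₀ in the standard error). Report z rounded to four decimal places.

z = -3.1177

p̂ = 58/1071 = 0.0541550.
SE = √(p₀(1−p₀)/n) = √(0.0736/1071) = 0.0082898.
z = (0.0541550 − 0.08)/0.0082898 = -0.0258450/0.0082898 = -3.1177.
p-value = P(Z < -3.118) ≈ 0.0009.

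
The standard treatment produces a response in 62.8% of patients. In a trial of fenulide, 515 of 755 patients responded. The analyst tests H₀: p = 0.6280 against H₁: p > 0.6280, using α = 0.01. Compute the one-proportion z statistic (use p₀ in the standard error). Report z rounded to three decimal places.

z = 3.077

p̂ = 515/755 ≈ 0.68212.
Under H₀, SE = √(0.628·0.372/755) = √(0.000309425) = 0.01759.
z = (0.68212 − 0.628)/0.01759 = 0.05412/0.01759 = 3.077.
p-value = P(Z > 3.077) ≈ 0.0010, so at α = 0.01 we reject H₀.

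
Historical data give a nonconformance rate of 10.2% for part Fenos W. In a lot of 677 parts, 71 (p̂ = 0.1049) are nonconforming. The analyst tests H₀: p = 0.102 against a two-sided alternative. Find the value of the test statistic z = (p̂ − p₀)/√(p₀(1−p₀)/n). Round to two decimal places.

z = 0.25

p̂ = 71/677 ≈ 0.1049.
Under H₀, SE = √(0.102·0.898/677) = √(0.000135297) = 0.0116.
z = (0.1049 − 0.102)/0.0116 = 0.0029/0.0116 = 0.25.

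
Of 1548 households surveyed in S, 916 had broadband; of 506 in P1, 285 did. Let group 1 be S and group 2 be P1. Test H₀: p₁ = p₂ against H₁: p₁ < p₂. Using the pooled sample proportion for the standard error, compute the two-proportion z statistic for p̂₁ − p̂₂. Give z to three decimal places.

p̂₁ = 916/1548 ≈ 0.59173, p̂₂ = 285/506 ≈ 0.56324.
Pooled p̂ = (916+285)/(1548+506) = 1201/2054 = 0.58471.
SE = √(p̂(1−p̂)(1/n₁+1/n₂)) = √(0.58471·0.41529·0.00262228) = √(0.000636752) = 0.02523.
z = (0.59173 − 0.56324)/0.02523 = 0.02849/0.02523 = 1.129.

z = 1.129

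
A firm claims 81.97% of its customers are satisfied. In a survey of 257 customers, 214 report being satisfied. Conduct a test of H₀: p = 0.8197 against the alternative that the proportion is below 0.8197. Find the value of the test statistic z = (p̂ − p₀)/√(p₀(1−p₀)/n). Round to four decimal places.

p̂ = 214/257 = 0.832685.
SE = √(p₀(1−p₀)/n) = √(0.14779/257) = 0.023981.
z = (0.832685 − 0.8197)/0.023981 = 0.012985/0.023981 = 0.5415.
p-value = P(Z < 0.541) ≈ 0.7059.

z = 0.5415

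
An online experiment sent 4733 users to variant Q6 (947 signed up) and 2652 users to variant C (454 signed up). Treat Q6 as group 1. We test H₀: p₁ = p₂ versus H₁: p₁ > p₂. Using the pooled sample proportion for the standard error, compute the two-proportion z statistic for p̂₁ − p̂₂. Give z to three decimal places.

p̂₁ = 947/4733 = 0.20008, p̂₂ = 454/2652 = 0.17119.
Pooled p̂ = (947+454)/(4733+2652) = 1401/7385 = 0.18971.
SE = √(0.153719 × 0.000588356) = 0.00951.
z = (0.20008 − 0.17119)/0.00951 = 0.02889/0.00951 = 3.038.

z = 3.038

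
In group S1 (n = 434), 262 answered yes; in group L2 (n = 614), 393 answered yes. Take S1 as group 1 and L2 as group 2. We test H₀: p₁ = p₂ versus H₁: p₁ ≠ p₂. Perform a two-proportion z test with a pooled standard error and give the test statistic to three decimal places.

p̂₁ = 262/434 = 0.60369, p̂₂ = 393/614 = 0.64007.
Pooled p̂ = (262+393)/(434+614) = 655/1048 = 0.62500.
SE = √(p̂(1−p̂)(1/n₁+1/n₂)) = √(0.62500·0.37500·0.00393281) = √(0.000921753) = 0.03036.
z = (0.60369 − 0.64007)/0.03036 = -0.03638/0.03036 = -1.198.
p-value = 2·P(Z > 1.198) ≈ 0.2308.

z = -1.198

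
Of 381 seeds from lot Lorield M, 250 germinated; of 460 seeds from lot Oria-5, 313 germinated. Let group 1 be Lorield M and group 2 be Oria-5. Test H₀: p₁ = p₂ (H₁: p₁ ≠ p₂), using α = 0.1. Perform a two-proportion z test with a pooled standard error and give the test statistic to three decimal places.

p̂₁ = 250/381 ≈ 0.656168, p̂₂ = 313/460 ≈ 0.680435.
Pooled p̂ = (250+313)/(381+460) = 563/841 = 0.669441.
SE = √(p̂(1−p̂)(1/n₁+1/n₂)) = √(0.669441·0.330559·0.00479858) = √(0.00106188) = 0.032586.
z = (0.656168 − 0.680435)/0.032586 = -0.024267/0.032586 = -0.745.
Two-sided p-value ≈ 2·Φ(−0.745) = 0.4565, so at α = 0.1 we fail to reject H₀.

z = -0.745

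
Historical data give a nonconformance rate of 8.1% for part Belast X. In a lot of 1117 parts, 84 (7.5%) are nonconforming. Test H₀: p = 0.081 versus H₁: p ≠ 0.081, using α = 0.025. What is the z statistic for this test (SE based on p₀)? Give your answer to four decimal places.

p̂ = 84/1117 = 0.0752014.
Standard error under H₀: √(0.081×0.919/1117) = 0.0081634.
z = (0.0752014 − 0.081)/0.0081634 = -0.0057986/0.0081634 = -0.7103.
p-value = 2·P(Z > 0.710) ≈ 0.4775. With α = 0.025, fail to reject H₀.

z = -0.7103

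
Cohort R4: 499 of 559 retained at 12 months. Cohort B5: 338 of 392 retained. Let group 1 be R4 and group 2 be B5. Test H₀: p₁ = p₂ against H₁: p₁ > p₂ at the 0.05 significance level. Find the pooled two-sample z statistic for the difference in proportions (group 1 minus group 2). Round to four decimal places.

p̂₁ = 499/559 ≈ 0.892665, p̂₂ = 338/392 ≈ 0.862245.
Pooled p̂ = (499+338)/(559+392) = 837/951 = 0.880126.
SE = √(p̂(1−p̂)(1/n₁+1/n₂)) = √(0.880126·0.119874·0.00433993) = √(0.00045788) = 0.021398.
z = (0.892665 − 0.862245)/0.021398 = 0.030420/0.021398 = 1.4216.
p-value = P(Z > 1.422) ≈ 0.0776. With α = 0.05, fail to reject H₀.

z = 1.4216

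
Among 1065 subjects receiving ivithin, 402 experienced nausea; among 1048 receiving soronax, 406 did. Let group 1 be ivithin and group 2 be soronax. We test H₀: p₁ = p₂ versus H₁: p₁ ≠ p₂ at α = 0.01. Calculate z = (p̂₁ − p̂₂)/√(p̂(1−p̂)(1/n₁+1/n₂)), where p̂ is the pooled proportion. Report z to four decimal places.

z = -0.4701

p̂₁ = 402/1065 ≈ 0.377465, p̂₂ = 406/1048 ≈ 0.387405.
Pooled p̂ = (402+406)/(1065+1048) = 808/2113 = 0.382395.
SE = √(0.236169 × 0.00189317) = 0.021145.
z = (0.377465 − 0.387405)/0.021145 = -0.009940/0.021145 = -0.4701.
p-value = 2·P(Z > 0.470) ≈ 0.6383. With α = 0.01, fail to reject H₀.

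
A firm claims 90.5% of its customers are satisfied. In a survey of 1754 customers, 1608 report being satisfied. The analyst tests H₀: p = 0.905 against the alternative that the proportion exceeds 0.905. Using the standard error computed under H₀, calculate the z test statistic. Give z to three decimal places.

p̂ = 1608/1754 ≈ 0.91676.
SE = √(p₀(1−p₀)/n) = √(0.085975/1754) = 0.00700.
z = (0.91676 − 0.905)/0.00700 = 0.01176/0.00700 = 1.680.

z = 1.680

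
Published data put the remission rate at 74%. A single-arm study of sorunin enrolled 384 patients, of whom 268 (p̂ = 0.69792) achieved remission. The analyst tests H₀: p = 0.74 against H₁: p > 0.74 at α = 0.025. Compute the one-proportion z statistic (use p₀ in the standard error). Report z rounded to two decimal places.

p̂ = 268/384 = 0.6979.
Standard error under H₀: √(0.74×0.26/384) = 0.0224.
z = (0.6979 − 0.74)/0.0224 = -0.0421/0.0224 = -1.88.
p-value = P(Z > -1.880) ≈ 0.9700; since p > α = 0.025, fail to reject H₀.

z = -1.88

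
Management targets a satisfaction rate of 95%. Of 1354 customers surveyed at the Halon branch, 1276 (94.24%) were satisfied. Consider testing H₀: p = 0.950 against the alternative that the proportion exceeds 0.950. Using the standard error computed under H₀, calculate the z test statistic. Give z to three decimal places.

p̂ = 1276/1354 ≈ 0.942393.
Standard error under H₀: √(0.95×0.05/1354) = 0.005923.
z = (0.942393 − 0.95)/0.005923 = -0.007607/0.005923 = -1.284.
p-value = P(Z > -1.284) ≈ 0.9005.

z = -1.284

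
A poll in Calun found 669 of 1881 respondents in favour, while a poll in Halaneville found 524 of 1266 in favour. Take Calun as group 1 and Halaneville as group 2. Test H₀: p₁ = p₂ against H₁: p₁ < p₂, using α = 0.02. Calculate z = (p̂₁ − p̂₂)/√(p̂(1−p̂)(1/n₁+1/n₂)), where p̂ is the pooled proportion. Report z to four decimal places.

p̂₁ = 669/1881 = 0.3556619, p̂₂ = 524/1266 = 0.4139021.
Pooled p̂ = (669+524)/(1881+1266) = 1193/3147 = 0.3790912.
SE = √(0.235381 × 0.00132152) = 0.0176369.
z = (0.3556619 − 0.4139021)/0.0176369 = -0.0582402/0.0176369 = -3.3022.
p-value = P(Z < -3.302) ≈ 0.0005, so at α = 0.02 we reject H₀.

z = -3.3022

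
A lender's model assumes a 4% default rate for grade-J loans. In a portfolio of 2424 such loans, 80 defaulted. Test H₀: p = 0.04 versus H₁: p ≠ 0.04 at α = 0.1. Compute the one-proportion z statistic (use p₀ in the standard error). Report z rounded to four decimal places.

p̂ = 80/2424 ≈ 0.0330033.
Under H₀, SE = √(0.04·0.96/2424) = √(1.58416e-05) = 0.0039801.
z = (0.0330033 − 0.04)/0.0039801 = -0.0069967/0.0039801 = -1.7579.
p-value = 2·P(Z > 1.758) ≈ 0.0788. With α = 0.1, reject H₀.

z = -1.7579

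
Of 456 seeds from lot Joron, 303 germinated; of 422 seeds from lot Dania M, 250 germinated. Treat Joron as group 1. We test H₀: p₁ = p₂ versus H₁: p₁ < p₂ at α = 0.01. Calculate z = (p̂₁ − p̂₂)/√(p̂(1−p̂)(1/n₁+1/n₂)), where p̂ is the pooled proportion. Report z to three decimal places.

z = 2.209

p̂₁ = 303/456 ≈ 0.66447, p̂₂ = 250/422 ≈ 0.59242.
Pooled p̂ = (303+250)/(456+422) = 553/878 = 0.62984.
SE = √(p̂(1−p̂)(1/n₁+1/n₂)) = √(0.62984·0.37016·0.00456265) = √(0.00106374) = 0.03262.
z = (0.66447 − 0.59242)/0.03262 = 0.07205/0.03262 = 2.209.
p-value = P(Z < 2.209) ≈ 0.9864; since p > α = 0.01, fail to reject H₀.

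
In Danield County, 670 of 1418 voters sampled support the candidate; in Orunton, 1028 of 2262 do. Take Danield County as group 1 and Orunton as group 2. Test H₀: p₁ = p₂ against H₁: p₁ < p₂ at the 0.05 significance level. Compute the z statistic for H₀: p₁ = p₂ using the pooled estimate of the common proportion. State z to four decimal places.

z = 1.0679

p̂₁ = 670/1418 = 0.472496, p̂₂ = 1028/2262 = 0.454465.
Pooled p̂ = (670+1028)/(1418+2262) = 1698/3680 = 0.461413.
SE = √(0.248511 × 0.00114731) = 0.016885.
z = (0.472496 − 0.454465)/0.016885 = 0.018031/0.016885 = 1.0679.
p-value = P(Z < 1.068) ≈ 0.8572; since p > α = 0.05, fail to reject H₀.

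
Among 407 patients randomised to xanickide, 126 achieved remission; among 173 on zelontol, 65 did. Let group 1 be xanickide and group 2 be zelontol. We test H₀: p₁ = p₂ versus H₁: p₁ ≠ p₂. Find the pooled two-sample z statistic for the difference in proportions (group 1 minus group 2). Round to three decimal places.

z = -1.551

p̂₁ = 126/407 = 0.30958, p̂₂ = 65/173 = 0.37572.
Pooled p̂ = (126+65)/(407+173) = 191/580 = 0.32931.
SE = √(p̂(1−p̂)(1/n₁+1/n₂)) = √(0.32931·0.67069·0.00823735) = √(0.00181934) = 0.04265.
z = (0.30958 − 0.37572)/0.04265 = -0.06614/0.04265 = -1.551.
p-value = 2·P(Z > 1.551) ≈ 0.1210.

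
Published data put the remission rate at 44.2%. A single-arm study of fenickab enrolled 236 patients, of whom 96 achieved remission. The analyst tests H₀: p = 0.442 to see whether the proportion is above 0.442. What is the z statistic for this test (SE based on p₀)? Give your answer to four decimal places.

p̂ = 96/236 ≈ 0.406780.
Under H₀, SE = √(0.442·0.558/236) = √(0.00104507) = 0.032328.
z = (0.406780 − 0.442)/0.032328 = -0.035220/0.032328 = -1.0895.

z = -1.0895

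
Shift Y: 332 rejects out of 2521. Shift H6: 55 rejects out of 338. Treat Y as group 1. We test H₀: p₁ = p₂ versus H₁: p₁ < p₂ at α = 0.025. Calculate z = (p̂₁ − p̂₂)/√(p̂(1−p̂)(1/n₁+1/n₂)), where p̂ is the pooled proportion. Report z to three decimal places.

z = -1.566

p̂₁ = 332/2521 = 0.13169, p̂₂ = 55/338 = 0.16272.
Pooled p̂ = (332+55)/(2521+338) = 387/2859 = 0.13536.
SE = √(p̂(1−p̂)(1/n₁+1/n₂)) = √(0.13536·0.86464·0.00335525) = √(0.000392695) = 0.01982.
z = (0.13169 − 0.16272)/0.01982 = -0.03103/0.01982 = -1.566.
p-value = P(Z < -1.566) ≈ 0.0587. With α = 0.025, fail to reject H₀.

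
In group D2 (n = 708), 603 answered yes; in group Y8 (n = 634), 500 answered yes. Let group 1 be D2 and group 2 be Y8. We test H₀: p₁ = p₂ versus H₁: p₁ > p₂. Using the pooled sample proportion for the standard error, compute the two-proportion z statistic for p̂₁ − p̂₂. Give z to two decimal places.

z = 3.01

p̂₁ = 603/708 ≈ 0.85169, p̂₂ = 500/634 ≈ 0.78864.
Pooled p̂ = (603+500)/(708+634) = 1103/1342 = 0.82191.
SE = √(0.146375 × 0.00298972) = 0.02092.
z = (0.85169 − 0.78864)/0.02092 = 0.06305/0.02092 = 3.01.
p-value = P(Z > 3.014) ≈ 0.0013.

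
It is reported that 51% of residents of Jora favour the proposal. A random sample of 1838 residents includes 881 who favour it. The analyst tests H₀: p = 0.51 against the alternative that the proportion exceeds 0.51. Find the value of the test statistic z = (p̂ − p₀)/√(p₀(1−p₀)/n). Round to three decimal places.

z = -2.631

p̂ = 881/1838 = 0.479325.
Under H₀, SE = √(0.51·0.49/1838) = √(0.000135963) = 0.011660.
z = (0.479325 − 0.51)/0.011660 = -0.030675/0.011660 = -2.631.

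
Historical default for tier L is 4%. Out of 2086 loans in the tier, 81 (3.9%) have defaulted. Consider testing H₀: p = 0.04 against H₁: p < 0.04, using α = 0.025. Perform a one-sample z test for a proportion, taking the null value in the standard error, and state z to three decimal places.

p̂ = 81/2086 = 0.03883.
Under H₀, SE = √(0.04·0.96/2086) = √(1.84084e-05) = 0.00429.
z = (0.03883 − 0.04)/0.00429 = -0.00117/0.00429 = -0.273.
p-value = P(Z < -0.273) ≈ 0.3926; since p > α = 0.025, fail to reject H₀.

z = -0.273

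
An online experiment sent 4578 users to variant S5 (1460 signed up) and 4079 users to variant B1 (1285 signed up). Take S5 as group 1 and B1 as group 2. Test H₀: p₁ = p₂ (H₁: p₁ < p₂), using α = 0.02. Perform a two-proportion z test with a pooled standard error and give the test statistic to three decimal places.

p̂₁ = 1460/4578 = 0.31892, p̂₂ = 1285/4079 = 0.31503.
Pooled p̂ = (1460+1285)/(4578+4079) = 2745/8657 = 0.31708.
SE = √(p̂(1−p̂)(1/n₁+1/n₂)) = √(0.31708·0.68292·0.000463594) = √(0.000100388) = 0.01002.
z = (0.31892 − 0.31503)/0.01002 = 0.00389/0.01002 = 0.388.
p-value = P(Z < 0.388) ≈ 0.6510; since p > α = 0.02, fail to reject H₀.

z = 0.388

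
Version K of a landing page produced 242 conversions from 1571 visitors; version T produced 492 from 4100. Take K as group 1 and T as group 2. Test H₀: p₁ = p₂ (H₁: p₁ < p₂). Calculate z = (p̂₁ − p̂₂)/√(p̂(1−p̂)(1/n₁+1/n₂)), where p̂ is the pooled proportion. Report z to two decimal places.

p̂₁ = 242/1571 = 0.15404, p̂₂ = 492/4100 = 0.12000.
Pooled p̂ = (242+492)/(1571+4100) = 734/5671 = 0.12943.
SE = √(p̂(1−p̂)(1/n₁+1/n₂)) = √(0.12943·0.87057·0.00088044) = √(9.92064e-05) = 0.00996.
z = (0.15404 − 0.12000)/0.00996 = 0.03404/0.00996 = 3.42.
p-value = P(Z < 3.418) ≈ 0.9997.

z = 3.42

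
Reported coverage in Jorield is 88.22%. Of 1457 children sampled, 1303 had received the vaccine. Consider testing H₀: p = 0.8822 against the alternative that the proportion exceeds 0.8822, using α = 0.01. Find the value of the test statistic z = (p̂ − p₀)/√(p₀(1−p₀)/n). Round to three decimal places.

z = 1.433

p̂ = 1303/1457 ≈ 0.894303.
Under H₀, SE = √(0.8822·0.1178/1457) = √(7.13268e-05) = 0.008446.
z = (0.894303 − 0.8822)/0.008446 = 0.012103/0.008446 = 1.433.
p-value = P(Z > 1.433) ≈ 0.0759, so at α = 0.01 we fail to reject H₀.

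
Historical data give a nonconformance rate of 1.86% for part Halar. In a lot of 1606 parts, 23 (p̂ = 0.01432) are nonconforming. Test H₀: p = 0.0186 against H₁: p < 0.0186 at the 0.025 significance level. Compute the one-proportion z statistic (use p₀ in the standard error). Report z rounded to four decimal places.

p̂ = 23/1606 = 0.0143213.
Standard error under H₀: √(0.0186×0.9814/1606) = 0.0033714.
z = (0.0143213 − 0.0186)/0.0033714 = -0.0042787/0.0033714 = -1.2691.
p-value = P(Z < -1.269) ≈ 0.1022. With α = 0.025, fail to reject H₀.

z = -1.2691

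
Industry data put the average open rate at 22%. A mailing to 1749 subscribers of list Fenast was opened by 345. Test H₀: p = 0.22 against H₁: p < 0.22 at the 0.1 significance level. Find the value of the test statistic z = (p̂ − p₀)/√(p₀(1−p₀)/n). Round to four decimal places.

z = -2.2962

p̂ = 345/1749 ≈ 0.197256.
SE = √(p₀(1−p₀)/n) = √(0.1716/1749) = 0.009905.
z = (0.197256 − 0.22)/0.009905 = -0.022744/0.009905 = -2.2962.
p-value = P(Z < -2.296) ≈ 0.0108; since p < α = 0.1, reject H₀.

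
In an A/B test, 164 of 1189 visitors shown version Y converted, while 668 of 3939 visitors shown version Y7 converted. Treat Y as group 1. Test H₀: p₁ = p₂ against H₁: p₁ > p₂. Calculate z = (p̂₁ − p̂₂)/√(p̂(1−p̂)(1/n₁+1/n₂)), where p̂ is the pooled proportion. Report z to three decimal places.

z = -2.595

p̂₁ = 164/1189 ≈ 0.13793, p̂₂ = 668/3939 ≈ 0.16959.
Pooled p̂ = (164+668)/(1189+3939) = 832/5128 = 0.16225.
SE = √(0.135923 × 0.00109491) = 0.01220.
z = (0.13793 − 0.16959)/0.01220 = -0.03166/0.01220 = -2.595.
p-value = P(Z > -2.595) ≈ 0.9953.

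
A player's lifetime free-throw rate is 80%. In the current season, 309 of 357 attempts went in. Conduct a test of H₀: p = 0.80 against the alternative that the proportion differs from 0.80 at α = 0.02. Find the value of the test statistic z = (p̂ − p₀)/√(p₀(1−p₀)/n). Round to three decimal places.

z = 3.096

p̂ = 309/357 ≈ 0.86555.
Under H₀, SE = √(0.8·0.2/357) = √(0.000448179) = 0.02117.
z = (0.86555 − 0.8)/0.02117 = 0.06555/0.02117 = 3.096.
Two-sided p-value ≈ 2·Φ(−3.096) = 0.0020; since p < α = 0.02, reject H₀.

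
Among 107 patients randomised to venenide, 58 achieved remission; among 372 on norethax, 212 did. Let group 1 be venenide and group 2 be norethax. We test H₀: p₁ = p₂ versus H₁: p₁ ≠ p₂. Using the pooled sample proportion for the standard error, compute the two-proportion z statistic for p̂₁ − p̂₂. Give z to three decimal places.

p̂₁ = 58/107 = 0.54206, p̂₂ = 212/372 = 0.56989.
Pooled p̂ = (58+212)/(107+372) = 270/479 = 0.56367.
SE = √(0.245946 × 0.012034) = 0.05440.
z = (0.54206 − 0.56989)/0.05440 = -0.02783/0.05440 = -0.512.
Two-sided p-value ≈ 2·Φ(−0.512) = 0.6089.

z = -0.512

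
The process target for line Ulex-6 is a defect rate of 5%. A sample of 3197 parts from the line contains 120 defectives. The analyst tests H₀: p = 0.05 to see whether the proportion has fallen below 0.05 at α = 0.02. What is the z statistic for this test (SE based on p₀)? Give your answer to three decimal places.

p̂ = 120/3197 = 0.0375352.
Under H₀, SE = √(0.05·0.95/3197) = √(1.48577e-05) = 0.0038546.
z = (0.0375352 − 0.05)/0.0038546 = -0.0124648/0.0038546 = -3.234.
p-value = P(Z < -3.234) ≈ 0.0006, so at α = 0.02 we reject H₀.

z = -3.234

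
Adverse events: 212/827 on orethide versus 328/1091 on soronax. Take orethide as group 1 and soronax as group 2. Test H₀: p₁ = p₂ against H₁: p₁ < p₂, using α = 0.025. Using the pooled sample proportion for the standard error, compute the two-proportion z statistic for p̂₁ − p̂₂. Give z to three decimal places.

p̂₁ = 212/827 ≈ 0.256348, p̂₂ = 328/1091 ≈ 0.300642.
Pooled p̂ = (212+328)/(827+1091) = 540/1918 = 0.281543.
SE = √(0.202277 × 0.00212578) = 0.020736.
z = (0.256348 − 0.300642)/0.020736 = -0.044294/0.020736 = -2.136.
p-value = P(Z < -2.136) ≈ 0.0163, so at α = 0.025 we reject H₀.

z = -2.136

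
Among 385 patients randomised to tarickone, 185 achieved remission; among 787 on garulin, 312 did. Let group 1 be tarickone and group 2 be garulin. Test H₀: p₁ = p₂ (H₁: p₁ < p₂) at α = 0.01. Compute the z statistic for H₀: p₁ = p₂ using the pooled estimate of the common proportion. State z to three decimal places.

z = 2.735

p̂₁ = 185/385 ≈ 0.48052, p̂₂ = 312/787 ≈ 0.39644.
Pooled p̂ = (185+312)/(385+787) = 497/1172 = 0.42406.
SE = √(0.244233 × 0.00386805) = 0.03074.
z = (0.48052 − 0.39644)/0.03074 = 0.08408/0.03074 = 2.735.
p-value = P(Z < 2.735) ≈ 0.9969. With α = 0.01, fail to reject H₀.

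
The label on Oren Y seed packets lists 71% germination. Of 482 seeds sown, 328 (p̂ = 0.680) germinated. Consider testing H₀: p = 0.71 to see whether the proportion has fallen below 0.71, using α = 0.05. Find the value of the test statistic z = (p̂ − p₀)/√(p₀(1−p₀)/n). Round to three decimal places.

z = -1.427

p̂ = 328/482 = 0.68050.
SE = √(p₀(1−p₀)/n) = √(0.2059/482) = 0.02067.
z = (0.68050 − 0.71)/0.02067 = -0.02950/0.02067 = -1.427.
p-value = P(Z < -1.427) ≈ 0.0767; since p > α = 0.05, fail to reject H₀.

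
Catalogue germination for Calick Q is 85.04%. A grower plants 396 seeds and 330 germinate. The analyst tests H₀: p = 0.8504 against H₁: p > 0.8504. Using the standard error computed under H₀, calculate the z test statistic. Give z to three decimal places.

p̂ = 330/396 ≈ 0.833333.
Standard error under H₀: √(0.8504×0.1496/396) = 0.017924.
z = (0.833333 − 0.8504)/0.017924 = -0.017067/0.017924 = -0.952.

z = -0.952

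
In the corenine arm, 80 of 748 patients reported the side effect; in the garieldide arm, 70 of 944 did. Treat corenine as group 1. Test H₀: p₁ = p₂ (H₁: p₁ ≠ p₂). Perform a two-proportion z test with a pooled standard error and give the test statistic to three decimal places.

p̂₁ = 80/748 ≈ 0.106952, p̂₂ = 70/944 ≈ 0.074153.
Pooled p̂ = (80+70)/(748+944) = 150/1692 = 0.088652.
SE = √(0.0807932 × 0.00239622) = 0.013914.
z = (0.106952 − 0.074153)/0.013914 = 0.032799/0.013914 = 2.357.
p-value = 2·P(Z > 2.357) ≈ 0.0184.

z = 2.357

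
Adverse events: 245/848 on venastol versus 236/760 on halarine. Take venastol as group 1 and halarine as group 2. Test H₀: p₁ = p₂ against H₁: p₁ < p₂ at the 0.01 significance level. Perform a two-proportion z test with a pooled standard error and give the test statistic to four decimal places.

p̂₁ = 245/848 = 0.288915, p̂₂ = 236/760 = 0.310526.
Pooled p̂ = (245+236)/(848+760) = 481/1608 = 0.299129.
SE = √(p̂(1−p̂)(1/n₁+1/n₂)) = √(0.299129·0.700871·0.00249503) = √(0.000523086) = 0.022871.
z = (0.288915 − 0.310526)/0.022871 = -0.021611/0.022871 = -0.9449.
p-value = P(Z < -0.945) ≈ 0.1724, so at α = 0.01 we fail to reject H₀.

z = -0.9449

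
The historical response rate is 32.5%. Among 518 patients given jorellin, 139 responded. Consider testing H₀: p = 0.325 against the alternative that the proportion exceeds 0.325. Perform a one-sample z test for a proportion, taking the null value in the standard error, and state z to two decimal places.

z = -2.75

p̂ = 139/518 = 0.2683.
Under H₀, SE = √(0.325·0.675/518) = √(0.000423504) = 0.0206.
z = (0.2683 − 0.325)/0.0206 = -0.0567/0.0206 = -2.75.
p-value = P(Z > -2.753) ≈ 0.9970.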